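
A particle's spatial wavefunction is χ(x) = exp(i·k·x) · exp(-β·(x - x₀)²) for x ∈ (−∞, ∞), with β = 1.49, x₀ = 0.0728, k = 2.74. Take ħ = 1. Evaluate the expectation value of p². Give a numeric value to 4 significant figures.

p² χ = −ħ² d²χ/dx²; ⟨p²⟩ = −ħ² ∫ χ*·χ'' dx / ∫|χ|² dx.
Gaussian moments (u = x − x₀): ∫u^(2j)·e^(−2βu²) du = (2j−1)!!/(4β)^j · √(π/(2β)), odd powers integrate to 0; here √(π/(2β)) = 1.0268. Derivatives: χ′ = (ik − 2βu)·χ, χ″ = ((ik − 2βu)² − 2β)·χ; the odd-in-u pieces drop out.
State is unnormalized: ∫|χ|² dx = 1.0268, and ∫χ*·(−ħ² χ'') dx = 9.2383, so ⟨p²⟩ = 9.2383 / 1.0268.
⟨p²⟩ = 8.9976.

8.998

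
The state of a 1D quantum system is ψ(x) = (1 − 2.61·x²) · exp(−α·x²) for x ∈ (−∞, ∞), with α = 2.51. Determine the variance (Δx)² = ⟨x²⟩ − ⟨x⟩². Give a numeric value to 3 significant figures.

Compute ⟨x⟩ and ⟨x²⟩ separately, then (Δx)² = ⟨x²⟩ − ⟨x⟩².
Expand each integrand as polynomial × e^(−2αx²) and use ∫x^(2j)·e^(−2αx²) dx = (2j−1)!!/(4α)^j · √(π/(2α)), odd powers → 0; here √(π/(2α)) = 0.79108.
Normalization: ∫|ψ|² dx = 0.54017.
⟨x⟩ = 0.0000 and ⟨x²⟩ = 0.066214.
(Δx)² = 0.066214 − (0.0000)² = 0.066214.

0.0662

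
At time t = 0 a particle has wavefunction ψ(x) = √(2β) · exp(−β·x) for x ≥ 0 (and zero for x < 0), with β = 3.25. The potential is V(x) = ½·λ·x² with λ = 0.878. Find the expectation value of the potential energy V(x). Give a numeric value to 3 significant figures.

0.0208

⟨V⟩ = ∫ V(x)·|ψ|² dx.
Every integrand reduces to terms xʲ·e^(−2βx) on [0, ∞); use ∫₀^∞ xʲ·e^(−2βx) dx = j!/(2β)^(j+1).
⟨V⟩ = 0.020781.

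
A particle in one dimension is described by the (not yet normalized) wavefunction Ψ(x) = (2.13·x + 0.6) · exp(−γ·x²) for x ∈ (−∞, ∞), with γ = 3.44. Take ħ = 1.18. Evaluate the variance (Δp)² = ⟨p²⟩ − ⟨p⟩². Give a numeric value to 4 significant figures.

9.369

Compute ⟨p⟩ and ⟨p²⟩ separately; (Δp)² = ⟨p²⟩ − ⟨p⟩².
Expand each integrand as polynomial × e^(−2γx²) and use ∫x^(2j)·e^(−2γx²) dx = (2j−1)!!/(4γ)^j · √(π/(2γ)), odd powers → 0; here √(π/(2γ)) = 0.67574. Differentiate with the product rule, d/dx e^(−γx²) = −2γx·e^(−γx²).
Normalization: ∫|Ψ|² dx = 0.46607.
⟨p⟩ = 0.0000 and ⟨p²⟩ = 9.3694.
(Δp)² = 9.3694 − (0.0000)² = 9.3694.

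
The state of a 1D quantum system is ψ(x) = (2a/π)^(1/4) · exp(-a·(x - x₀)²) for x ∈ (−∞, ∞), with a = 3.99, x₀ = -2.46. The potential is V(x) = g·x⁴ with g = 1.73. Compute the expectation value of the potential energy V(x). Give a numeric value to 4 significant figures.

⟨V⟩ = ∫ V(x)·|ψ|² dx.
Gaussian moments (u = x − x₀): ∫u^(2j)·e^(−2au²) du = (2j−1)!!/(4a)^j · √(π/(2a)), odd powers integrate to 0; here √(π/(2a)) = 0.62744.
⟨V⟩ = 67.312.

67.31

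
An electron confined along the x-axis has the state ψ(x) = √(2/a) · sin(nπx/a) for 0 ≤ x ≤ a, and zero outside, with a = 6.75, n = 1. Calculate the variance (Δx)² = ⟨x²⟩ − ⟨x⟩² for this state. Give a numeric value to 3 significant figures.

Compute ⟨x⟩ and ⟨x²⟩ separately, then (Δx)² = ⟨x²⟩ − ⟨x⟩².
With sin²θ = (1 − cos2θ)/2 on 0 ≤ x ≤ a: ∫sin²(nπx/a) dx = a/2, ∫x·sin²(nπx/a) dx = a²/4, ∫x²·sin²(nπx/a) dx = a³·(1/6 − 1/(4n²π²)); higher powers xᵏ the same way, integrating xᵏ·cos(2nπx/a) by parts.
⟨x⟩ = 3.3750 and ⟨x²⟩ = 12.879.
(Δx)² = 12.879 − (3.3750)² = 1.4887.

1.49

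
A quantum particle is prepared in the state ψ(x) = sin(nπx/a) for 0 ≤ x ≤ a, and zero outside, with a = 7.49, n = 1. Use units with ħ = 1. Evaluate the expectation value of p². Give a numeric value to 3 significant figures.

p² ψ = −ħ² d²ψ/dx²; ⟨p²⟩ = −ħ² ∫ ψ*·ψ'' dx / ∫|ψ|² dx.
d/dx sin(nπx/a) = (nπ/a)·cos(nπx/a) and d²/dx² sin(nπx/a) = −(nπ/a)²·sin(nπx/a); on 0 ≤ x ≤ a, ∫sin²(nπx/a) dx = a/2 and ∫sin(nπx/a)·cos(nπx/a) dx = 0.
State is unnormalized: ∫|ψ|² dx = 3.7450, and ∫ψ*·(−ħ² ψ'') dx = 0.65885, so ⟨p²⟩ = 0.65885 / 3.7450.
⟨p²⟩ = 0.17593.

0.176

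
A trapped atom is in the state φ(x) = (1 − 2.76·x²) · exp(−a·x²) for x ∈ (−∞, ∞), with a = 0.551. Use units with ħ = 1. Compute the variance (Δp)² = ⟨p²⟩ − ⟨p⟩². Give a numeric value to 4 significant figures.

2.494

Compute ⟨p⟩ and ⟨p²⟩ separately; (Δp)² = ⟨p²⟩ − ⟨p⟩².
Expand each integrand as polynomial × e^(−2ax²) and use ∫x^(2j)·e^(−2ax²) dx = (2j−1)!!/(4a)^j · √(π/(2a)), odd powers → 0; here √(π/(2a)) = 1.6884. Differentiate with the product rule, d/dx e^(−ax²) = −2ax·e^(−ax²).
Normalization: ∫|φ|² dx = 5.4030.
⟨p⟩ = 0.0000 and ⟨p²⟩ = 2.4936.
(Δp)² = 2.4936 − (0.0000)² = 2.4936.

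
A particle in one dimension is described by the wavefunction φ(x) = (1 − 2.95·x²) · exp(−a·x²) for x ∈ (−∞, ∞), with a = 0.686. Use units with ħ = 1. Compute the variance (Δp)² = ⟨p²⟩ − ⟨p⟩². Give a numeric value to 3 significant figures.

3.33

Compute ⟨p⟩ and ⟨p²⟩ separately; (Δp)² = ⟨p²⟩ − ⟨p⟩².
Expand each integrand as polynomial × e^(−2ax²) and use ∫x^(2j)·e^(−2ax²) dx = (2j−1)!!/(4a)^j · √(π/(2a)), odd powers → 0; here √(π/(2a)) = 1.5132. Differentiate with the product rule, d/dx e^(−ax²) = −2ax·e^(−ax²).
Normalization: ∫|φ|² dx = 3.5064.
⟨p⟩ = 0.0000 and ⟨p²⟩ = 3.3278.
(Δp)² = 3.3278 − (0.0000)² = 3.3278.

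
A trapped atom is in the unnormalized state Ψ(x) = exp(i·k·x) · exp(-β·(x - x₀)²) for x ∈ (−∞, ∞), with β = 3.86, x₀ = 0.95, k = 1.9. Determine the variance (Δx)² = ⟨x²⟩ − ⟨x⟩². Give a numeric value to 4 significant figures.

0.06477

Compute ⟨x⟩ and ⟨x²⟩ separately, then (Δx)² = ⟨x²⟩ − ⟨x⟩².
Gaussian moments (u = x − x₀): ∫u^(2j)·e^(−2βu²) du = (2j−1)!!/(4β)^j · √(π/(2β)), odd powers integrate to 0; here √(π/(2β)) = 0.63792.
Normalization: ∫|Ψ|² dx = 0.63792.
⟨x⟩ = 0.95000 and ⟨x²⟩ = 0.96727.
(Δx)² = 0.96727 − (0.95000)² = 0.064767.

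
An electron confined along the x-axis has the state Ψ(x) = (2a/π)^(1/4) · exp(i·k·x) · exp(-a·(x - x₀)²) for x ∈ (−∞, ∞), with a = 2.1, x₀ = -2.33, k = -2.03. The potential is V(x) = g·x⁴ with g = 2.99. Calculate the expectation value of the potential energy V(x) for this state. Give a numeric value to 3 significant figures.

⟨V⟩ = ∫ V(x)·|Ψ|² dx.
Gaussian moments (u = x − x₀): ∫u^(2j)·e^(−2au²) du = (2j−1)!!/(4a)^j · √(π/(2a)), odd powers integrate to 0; here √(π/(2a)) = 0.86487.
⟨V⟩ = 99.846.

99.8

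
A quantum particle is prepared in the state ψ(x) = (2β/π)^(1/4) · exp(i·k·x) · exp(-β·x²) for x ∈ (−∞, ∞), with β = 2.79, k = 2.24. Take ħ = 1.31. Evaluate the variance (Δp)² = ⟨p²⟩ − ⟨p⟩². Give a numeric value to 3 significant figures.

Compute ⟨p⟩ and ⟨p²⟩ separately; (Δp)² = ⟨p²⟩ − ⟨p⟩².
Gaussian moments: ∫x^(2j)·e^(−2βx²) dx = (2j−1)!!/(4β)^j · √(π/(2β)), odd powers integrate to 0; here √(π/(2β)) = 0.75034. Derivatives: ψ′ = (ik − 2βx)·ψ, ψ″ = ((ik − 2βx)² − 2β)·ψ; the odd-in-x pieces drop out.
⟨p⟩ = 2.9344 and ⟨p²⟩ = 13.399.
(Δp)² = 13.399 − (2.9344)² = 4.7879.

4.79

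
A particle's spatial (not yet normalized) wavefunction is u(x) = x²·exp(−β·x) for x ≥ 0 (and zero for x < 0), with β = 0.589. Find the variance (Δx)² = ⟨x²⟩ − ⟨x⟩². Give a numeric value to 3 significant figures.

3.60

Compute ⟨x⟩ and ⟨x²⟩ separately, then (Δx)² = ⟨x²⟩ − ⟨x⟩².
Every integrand reduces to terms xʲ·e^(−2βx) on [0, ∞); use ∫₀^∞ xʲ·e^(−2βx) dx = j!/(2β)^(j+1).
Normalization: ∫|u|² dx = 10.580.
⟨x⟩ = 4.2445 and ⟨x²⟩ = 21.619.
(Δx)² = 21.619 − (4.2445)² = 3.6031.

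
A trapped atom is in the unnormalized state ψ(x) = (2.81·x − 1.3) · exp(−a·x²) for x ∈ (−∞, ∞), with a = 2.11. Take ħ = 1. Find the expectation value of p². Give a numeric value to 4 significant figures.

3.614

p² ψ = −ħ² d²ψ/dx²; ⟨p²⟩ = −ħ² ∫ ψ*·ψ'' dx / ∫|ψ|² dx.
Expand each integrand as polynomial × e^(−2ax²) and use ∫x^(2j)·e^(−2ax²) dx = (2j−1)!!/(4a)^j · √(π/(2a)), odd powers → 0; here √(π/(2a)) = 0.86282. Differentiate with the product rule, d/dx e^(−ax²) = −2ax·e^(−ax²).
State is unnormalized: ∫|ψ|² dx = 2.2654, and ∫ψ*·(−ħ² ψ'') dx = 8.1864, so ⟨p²⟩ = 8.1864 / 2.2654.
⟨p²⟩ = 3.6137.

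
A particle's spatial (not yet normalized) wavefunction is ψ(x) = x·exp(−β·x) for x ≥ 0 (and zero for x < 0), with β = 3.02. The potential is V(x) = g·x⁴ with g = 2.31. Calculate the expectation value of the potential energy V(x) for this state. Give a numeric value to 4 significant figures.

0.6248

⟨V⟩ = ∫ V(x)·|ψ|² dx / ∫|ψ|² dx.
Every integrand reduces to terms xʲ·e^(−2βx) on [0, ∞); use ∫₀^∞ xʲ·e^(−2βx) dx = j!/(2β)^(j+1).
State is unnormalized: ∫|ψ|² dx = 0.0090765, and ∫ψ*·V(x)·ψ dx = 0.0056713, so ⟨V⟩ = 0.0056713 / 0.0090765.
⟨V⟩ = 0.62484.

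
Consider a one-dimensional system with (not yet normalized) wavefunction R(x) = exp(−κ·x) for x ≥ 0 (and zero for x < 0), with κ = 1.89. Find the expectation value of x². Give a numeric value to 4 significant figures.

0.1400

⟨x²⟩ = ∫ x²·|R|² dx / ∫|R|² dx (integrals over the domain).
Every integrand reduces to terms xʲ·e^(−2κx) on [0, ∞); use ∫₀^∞ xʲ·e^(−2κx) dx = j!/(2κ)^(j+1).
State is unnormalized: ∫|R|² dx = 0.26455, and ∫R*·x²·R dx = 0.037030, so ⟨x²⟩ = 0.037030 / 0.26455.
⟨x²⟩ = 0.13997.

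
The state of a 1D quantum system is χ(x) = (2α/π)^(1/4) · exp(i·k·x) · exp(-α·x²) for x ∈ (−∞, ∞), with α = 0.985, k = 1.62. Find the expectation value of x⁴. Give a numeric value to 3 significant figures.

⟨x⁴⟩ = ∫ x⁴·|χ|² dx (integrals over the domain).
Gaussian moments: ∫x^(2j)·e^(−2αx²) dx = (2j−1)!!/(4α)^j · √(π/(2α)), odd powers integrate to 0; here √(π/(2α)) = 1.2628.
⟨x⁴⟩ = 0.19325.

0.193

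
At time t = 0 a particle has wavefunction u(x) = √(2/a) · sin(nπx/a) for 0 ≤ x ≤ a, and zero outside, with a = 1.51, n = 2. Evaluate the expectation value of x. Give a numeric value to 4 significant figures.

⟨x⟩ = ∫ x·|u|² dx (integrals over the domain).
With sin²θ = (1 − cos2θ)/2 on 0 ≤ x ≤ a: ∫sin²(nπx/a) dx = a/2, ∫x·sin²(nπx/a) dx = a²/4, ∫x²·sin²(nπx/a) dx = a³·(1/6 − 1/(4n²π²)); higher powers xᵏ the same way, integrating xᵏ·cos(2nπx/a) by parts.
⟨x⟩ = 0.75500.

0.7550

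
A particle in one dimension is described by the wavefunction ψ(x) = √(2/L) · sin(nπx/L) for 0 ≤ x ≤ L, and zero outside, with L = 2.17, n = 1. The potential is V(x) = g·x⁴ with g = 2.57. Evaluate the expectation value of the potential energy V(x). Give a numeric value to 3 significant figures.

6.50

⟨V⟩ = ∫ V(x)·|ψ|² dx.
With sin²θ = (1 − cos2θ)/2 on 0 ≤ x ≤ L: ∫sin²(nπx/L) dx = L/2, ∫x·sin²(nπx/L) dx = L²/4, ∫x²·sin²(nπx/L) dx = L³·(1/6 − 1/(4n²π²)); higher powers xᵏ the same way, integrating xᵏ·cos(2nπx/L) by parts.
⟨V⟩ = 6.5009.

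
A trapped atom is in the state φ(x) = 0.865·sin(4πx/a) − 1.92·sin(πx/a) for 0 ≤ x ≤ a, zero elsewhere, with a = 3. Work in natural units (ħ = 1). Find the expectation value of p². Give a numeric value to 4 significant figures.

p² φ = −ħ² d²φ/dx²; ⟨p²⟩ = −ħ² ∫ φ*·φ'' dx / ∫|φ|² dx.
d²/dx² sin(jπx/a) = −(jπ/a)²·sin(jπx/a); on 0 ≤ x ≤ a, ∫sin²(jπx/a) dx = a/2 and ∫sin(jπx/a)·sin(lπx/a) dx = 0 for j ≠ l, so only diagonal terms survive in ∫|φ|² and ∫φ·φ″; ∫φ·φ′ dx = [φ²/2] between the walls = 0.
State is unnormalized: ∫|φ|² dx = 6.6519, and ∫φ*·(−ħ² φ'') dx = 25.756, so ⟨p²⟩ = 25.756 / 6.6519.
⟨p²⟩ = 3.8720.

3.872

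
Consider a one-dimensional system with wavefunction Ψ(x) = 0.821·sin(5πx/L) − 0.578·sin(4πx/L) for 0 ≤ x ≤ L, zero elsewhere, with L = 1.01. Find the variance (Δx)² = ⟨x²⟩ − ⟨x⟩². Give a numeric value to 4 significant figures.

0.04634

Compute ⟨x⟩ and ⟨x²⟩ separately, then (Δx)² = ⟨x²⟩ − ⟨x⟩².
On 0 ≤ x ≤ L (j ≠ l): ∫sin²(jπx/L) dx = L/2, ∫sin(jπx/L)·sin(lπx/L) dx = 0; diagonal moments ∫x·sin²(jπx/L) dx = L²/4, ∫x²·sin²(jπx/L) dx = L³·(1/6 − 1/(4j²π²)); cross terms ∫x·sin(jπx/L)·sin(lπx/L) dx = 0 for j + l even and −4jlL²/(π²(j² − l²)²) for j + l odd, ∫x²·sin(jπx/L)·sin(lπx/L) dx = (−1)^(j+l)·4jlL³/(π²(j² − l²)²); higher powers the same way via product-to-sum and parts.
Normalization: ∫|Ψ|² dx = 0.50910.
⟨x⟩ = 0.69530 and ⟨x²⟩ = 0.52979.
(Δx)² = 0.52979 − (0.69530)² = 0.046341.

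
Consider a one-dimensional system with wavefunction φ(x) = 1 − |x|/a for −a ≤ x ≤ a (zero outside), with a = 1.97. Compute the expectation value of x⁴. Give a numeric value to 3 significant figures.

0.430

⟨x⁴⟩ = ∫ x⁴·|φ|² dx / ∫|φ|² dx (integrals over the domain).
φ is even, so ∫ over [−a, a] = 2∫₀ᵃ with φ = 1 − x/a there: ∫₀ᵃ (1 − x/a)² dx = a/3, ∫₀ᵃ x²(1 − x/a)² dx = a³/30, ∫₀ᵃ x⁴(1 − x/a)² dx = a⁵/105.
State is unnormalized: ∫|φ|² dx = 1.3133, and ∫φ*·x⁴·φ dx = 0.56516, so ⟨x⁴⟩ = 0.56516 / 1.3133.
⟨x⁴⟩ = 0.43033.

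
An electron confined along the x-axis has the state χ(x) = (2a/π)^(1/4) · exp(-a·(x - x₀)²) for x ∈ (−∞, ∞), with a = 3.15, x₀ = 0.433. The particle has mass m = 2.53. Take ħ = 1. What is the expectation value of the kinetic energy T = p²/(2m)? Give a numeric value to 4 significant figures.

T = −(ħ²/2m) d²/dx², so ⟨T⟩ = −(ħ²/2m) ∫ χ*·χ'' dx; with m = 2.53.
Gaussian moments (u = x − x₀): ∫u^(2j)·e^(−2au²) du = (2j−1)!!/(4a)^j · √(π/(2a)), odd powers integrate to 0; here √(π/(2a)) = 0.70616. Derivatives: d/dx e^(−au²) = −2au·e^(−au²), d²/dx² e^(−au²) = (4a²u² − 2a)·e^(−au²).
⟨T⟩ = 0.62253.

0.6225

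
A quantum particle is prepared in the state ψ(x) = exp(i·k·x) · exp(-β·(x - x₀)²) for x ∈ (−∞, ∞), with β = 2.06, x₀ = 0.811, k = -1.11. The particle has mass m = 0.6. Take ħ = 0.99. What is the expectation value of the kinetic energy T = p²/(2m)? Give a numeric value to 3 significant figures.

T = −(ħ²/2m) d²/dx², so ⟨T⟩ = −(ħ²/2m) ∫ ψ*·ψ'' dx / ∫|ψ|² dx; with m = 0.6.
Gaussian moments (u = x − x₀): ∫u^(2j)·e^(−2βu²) du = (2j−1)!!/(4β)^j · √(π/(2β)), odd powers integrate to 0; here √(π/(2β)) = 0.87323. Derivatives: ψ′ = (ik − 2βu)·ψ, ψ″ = ((ik − 2βu)² − 2β)·ψ; the odd-in-u pieces drop out.
State is unnormalized: ∫|ψ|² dx = 0.87323, and ∫ψ*·(−ħ²/2m · ψ'') dx = 2.3479, so ⟨T⟩ = 2.3479 / 0.87323.
⟨T⟩ = 2.6888.

2.69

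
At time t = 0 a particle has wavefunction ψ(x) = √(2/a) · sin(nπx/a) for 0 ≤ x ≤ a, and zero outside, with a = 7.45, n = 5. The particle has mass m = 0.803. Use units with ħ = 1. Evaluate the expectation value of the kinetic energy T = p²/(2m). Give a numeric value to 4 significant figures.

T = −(ħ²/2m) d²/dx², so ⟨T⟩ = −(ħ²/2m) ∫ ψ*·ψ'' dx; with m = 0.803.
d/dx sin(nπx/a) = (nπ/a)·cos(nπx/a) and d²/dx² sin(nπx/a) = −(nπ/a)²·sin(nπx/a); on 0 ≤ x ≤ a, ∫sin²(nπx/a) dx = a/2 and ∫sin(nπx/a)·cos(nπx/a) dx = 0.
⟨T⟩ = 2.7681.

2.768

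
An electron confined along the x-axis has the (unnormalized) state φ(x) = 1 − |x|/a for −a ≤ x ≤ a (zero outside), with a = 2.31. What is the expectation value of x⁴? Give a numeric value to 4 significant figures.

0.8135

⟨x⁴⟩ = ∫ x⁴·|φ|² dx / ∫|φ|² dx (integrals over the domain).
φ is even, so ∫ over [−a, a] = 2∫₀ᵃ with φ = 1 − x/a there: ∫₀ᵃ (1 − x/a)² dx = a/3, ∫₀ᵃ x²(1 − x/a)² dx = a³/30, ∫₀ᵃ x⁴(1 − x/a)² dx = a⁵/105.
State is unnormalized: ∫|φ|² dx = 1.5400, and ∫φ*·x⁴·φ dx = 1.2529, so ⟨x⁴⟩ = 1.2529 / 1.5400.
⟨x⁴⟩ = 0.81354.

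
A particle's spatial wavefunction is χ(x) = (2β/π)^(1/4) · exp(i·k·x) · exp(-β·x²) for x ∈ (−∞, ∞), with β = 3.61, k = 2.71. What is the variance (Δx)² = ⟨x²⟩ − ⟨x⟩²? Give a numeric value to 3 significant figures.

0.0693

Compute ⟨x⟩ and ⟨x²⟩ separately, then (Δx)² = ⟨x²⟩ − ⟨x⟩².
Gaussian moments: ∫x^(2j)·e^(−2βx²) dx = (2j−1)!!/(4β)^j · √(π/(2β)), odd powers integrate to 0; here √(π/(2β)) = 0.65964.
⟨x⟩ = 0.0000 and ⟨x²⟩ = 0.069252.
(Δx)² = 0.069252 − (0.0000)² = 0.069252.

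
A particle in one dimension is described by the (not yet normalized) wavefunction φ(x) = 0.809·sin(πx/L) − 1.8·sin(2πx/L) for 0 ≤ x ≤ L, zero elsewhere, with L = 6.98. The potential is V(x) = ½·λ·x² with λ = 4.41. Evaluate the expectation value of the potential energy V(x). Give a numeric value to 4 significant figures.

⟨V⟩ = ∫ V(x)·|φ|² dx / ∫|φ|² dx.
On 0 ≤ x ≤ L (j ≠ l): ∫sin²(jπx/L) dx = L/2, ∫sin(jπx/L)·sin(lπx/L) dx = 0; diagonal moments ∫x·sin²(jπx/L) dx = L²/4, ∫x²·sin²(jπx/L) dx = L³·(1/6 − 1/(4j²π²)); cross terms ∫x·sin(jπx/L)·sin(lπx/L) dx = 0 for j + l even and −4jlL²/(π²(j² − l²)²) for j + l odd, ∫x²·sin(jπx/L)·sin(lπx/L) dx = (−1)^(j+l)·4jlL³/(π²(j² − l²)²); higher powers the same way via product-to-sum and parts.
State is unnormalized: ∫|φ|² dx = 13.592, and ∫φ*·V(x)·φ dx = 655.58, so ⟨V⟩ = 655.58 / 13.592.
⟨V⟩ = 48.234.

48.23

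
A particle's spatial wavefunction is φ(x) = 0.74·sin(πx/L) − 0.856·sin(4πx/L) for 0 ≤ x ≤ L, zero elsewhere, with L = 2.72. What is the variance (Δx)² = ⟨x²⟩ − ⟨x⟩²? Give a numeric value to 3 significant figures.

0.441

Compute ⟨x⟩ and ⟨x²⟩ separately, then (Δx)² = ⟨x²⟩ − ⟨x⟩².
On 0 ≤ x ≤ L (j ≠ l): ∫sin²(jπx/L) dx = L/2, ∫sin(jπx/L)·sin(lπx/L) dx = 0; diagonal moments ∫x·sin²(jπx/L) dx = L²/4, ∫x²·sin²(jπx/L) dx = L³·(1/6 − 1/(4j²π²)); cross terms ∫x·sin(jπx/L)·sin(lπx/L) dx = 0 for j + l even and −4jlL²/(π²(j² − l²)²) for j + l odd, ∫x²·sin(jπx/L)·sin(lπx/L) dx = (−1)^(j+l)·4jlL³/(π²(j² − l²)²); higher powers the same way via product-to-sum and parts.
Normalization: ∫|φ|² dx = 1.7413.
⟨x⟩ = 1.3988 and ⟨x²⟩ = 2.3979.
(Δx)² = 2.3979 − (1.3988)² = 0.44132.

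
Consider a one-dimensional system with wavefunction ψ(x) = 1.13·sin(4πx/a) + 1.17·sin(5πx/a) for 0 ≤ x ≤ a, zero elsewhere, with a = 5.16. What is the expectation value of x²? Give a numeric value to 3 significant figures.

⟨x²⟩ = ∫ x²·|ψ|² dx / ∫|ψ|² dx (integrals over the domain).
On 0 ≤ x ≤ a (j ≠ l): ∫sin²(jπx/a) dx = a/2, ∫sin(jπx/a)·sin(lπx/a) dx = 0; diagonal moments ∫x·sin²(jπx/a) dx = a²/4, ∫x²·sin²(jπx/a) dx = a³·(1/6 − 1/(4j²π²)); cross terms ∫x·sin(jπx/a)·sin(lπx/a) dx = 0 for j + l even and −4jla²/(π²(j² − l²)²) for j + l odd, ∫x²·sin(jπx/a)·sin(lπx/a) dx = (−1)^(j+l)·4jla³/(π²(j² − l²)²); higher powers the same way via product-to-sum and parts.
State is unnormalized: ∫|ψ|² dx = 6.8262, and ∫ψ*·x²·ψ dx = 23.762, so ⟨x²⟩ = 23.762 / 6.8262.
⟨x²⟩ = 3.4810.

3.48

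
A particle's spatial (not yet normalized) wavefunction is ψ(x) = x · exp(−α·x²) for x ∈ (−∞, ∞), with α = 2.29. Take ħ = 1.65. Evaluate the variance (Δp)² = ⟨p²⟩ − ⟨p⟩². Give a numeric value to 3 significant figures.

Compute ⟨p⟩ and ⟨p²⟩ separately; (Δp)² = ⟨p²⟩ − ⟨p⟩².
Expand each integrand as polynomial × e^(−2αx²) and use ∫x^(2j)·e^(−2αx²) dx = (2j−1)!!/(4α)^j · √(π/(2α)), odd powers → 0; here √(π/(2α)) = 0.82821. Differentiate with the product rule, d/dx e^(−αx²) = −2αx·e^(−αx²).
Normalization: ∫|ψ|² dx = 0.090416.
⟨p⟩ = 0.0000 and ⟨p²⟩ = 18.704.
(Δp)² = 18.704 − (0.0000)² = 18.704.

18.7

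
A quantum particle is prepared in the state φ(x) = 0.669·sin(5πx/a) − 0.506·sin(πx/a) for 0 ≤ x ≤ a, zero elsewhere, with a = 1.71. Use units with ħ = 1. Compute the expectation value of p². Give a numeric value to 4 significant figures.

p² φ = −ħ² d²φ/dx²; ⟨p²⟩ = −ħ² ∫ φ*·φ'' dx / ∫|φ|² dx.
d²/dx² sin(jπx/a) = −(jπ/a)²·sin(jπx/a); on 0 ≤ x ≤ a, ∫sin²(jπx/a) dx = a/2 and ∫sin(jπx/a)·sin(lπx/a) dx = 0 for j ≠ l, so only diagonal terms survive in ∫|φ|² and ∫φ·φ″; ∫φ·φ′ dx = [φ²/2] between the walls = 0.
State is unnormalized: ∫|φ|² dx = 0.60158, and ∫φ*·(−ħ² φ'') dx = 33.029, so ⟨p²⟩ = 33.029 / 0.60158.
⟨p²⟩ = 54.904.

54.90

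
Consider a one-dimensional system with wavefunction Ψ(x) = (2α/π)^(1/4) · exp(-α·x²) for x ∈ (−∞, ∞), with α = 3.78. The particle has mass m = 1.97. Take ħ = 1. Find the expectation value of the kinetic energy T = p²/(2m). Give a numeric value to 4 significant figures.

T = −(ħ²/2m) d²/dx², so ⟨T⟩ = −(ħ²/2m) ∫ Ψ*·Ψ'' dx; with m = 1.97.
Gaussian moments: ∫x^(2j)·e^(−2αx²) dx = (2j−1)!!/(4α)^j · √(π/(2α)), odd powers integrate to 0; here √(π/(2α)) = 0.64464. Derivatives: d/dx e^(−αx²) = −2αx·e^(−αx²), d²/dx² e^(−αx²) = (4α²x² − 2α)·e^(−αx²).
⟨T⟩ = 0.95939.

0.9594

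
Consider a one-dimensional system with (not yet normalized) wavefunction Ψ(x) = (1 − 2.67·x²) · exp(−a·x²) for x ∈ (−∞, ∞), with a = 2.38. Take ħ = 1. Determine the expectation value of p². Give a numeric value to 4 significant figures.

7.445

p² Ψ = −ħ² d²Ψ/dx²; ⟨p²⟩ = −ħ² ∫ Ψ*·Ψ'' dx / ∫|Ψ|² dx.
Expand each integrand as polynomial × e^(−2ax²) and use ∫x^(2j)·e^(−2ax²) dx = (2j−1)!!/(4a)^j · √(π/(2a)), odd powers → 0; here √(π/(2a)) = 0.81240. Differentiate with the product rule, d/dx e^(−ax²) = −2ax·e^(−ax²).
State is unnormalized: ∫|Ψ|² dx = 0.54841, and ∫Ψ*·(−ħ² Ψ'') dx = 4.0827, so ⟨p²⟩ = 4.0827 / 0.54841.
⟨p²⟩ = 7.4445.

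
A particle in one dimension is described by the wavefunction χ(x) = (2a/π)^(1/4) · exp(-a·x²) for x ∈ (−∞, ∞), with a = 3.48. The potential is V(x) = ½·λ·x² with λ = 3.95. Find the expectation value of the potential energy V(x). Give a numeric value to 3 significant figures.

0.142

⟨V⟩ = ∫ V(x)·|χ|² dx.
Gaussian moments: ∫x^(2j)·e^(−2ax²) dx = (2j−1)!!/(4a)^j · √(π/(2a)), odd powers integrate to 0; here √(π/(2a)) = 0.67185.
⟨V⟩ = 0.14188.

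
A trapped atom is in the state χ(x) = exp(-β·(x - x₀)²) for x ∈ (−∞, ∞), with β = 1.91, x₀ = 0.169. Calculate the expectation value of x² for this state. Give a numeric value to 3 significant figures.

0.159

⟨x²⟩ = ∫ x²·|χ|² dx / ∫|χ|² dx (integrals over the domain).
Gaussian moments (u = x − x₀): ∫u^(2j)·e^(−2βu²) du = (2j−1)!!/(4β)^j · √(π/(2β)), odd powers integrate to 0; here √(π/(2β)) = 0.90687.
State is unnormalized: ∫|χ|² dx = 0.90687, and ∫χ*·x²·χ dx = 0.14460, so ⟨x²⟩ = 0.14460 / 0.90687.
⟨x²⟩ = 0.15945.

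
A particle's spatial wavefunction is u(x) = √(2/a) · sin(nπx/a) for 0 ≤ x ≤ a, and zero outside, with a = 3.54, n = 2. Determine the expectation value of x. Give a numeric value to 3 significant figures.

1.77

⟨x⟩ = ∫ x·|u|² dx (integrals over the domain).
With sin²θ = (1 − cos2θ)/2 on 0 ≤ x ≤ a: ∫sin²(nπx/a) dx = a/2, ∫x·sin²(nπx/a) dx = a²/4, ∫x²·sin²(nπx/a) dx = a³·(1/6 − 1/(4n²π²)); higher powers xᵏ the same way, integrating xᵏ·cos(2nπx/a) by parts.
⟨x⟩ = 1.7700.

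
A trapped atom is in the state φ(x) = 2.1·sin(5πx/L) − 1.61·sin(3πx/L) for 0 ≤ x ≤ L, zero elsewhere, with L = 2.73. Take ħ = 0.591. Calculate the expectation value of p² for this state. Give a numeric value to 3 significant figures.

8.82

p² φ = −ħ² d²φ/dx²; ⟨p²⟩ = −ħ² ∫ φ*·φ'' dx / ∫|φ|² dx.
d²/dx² sin(jπx/L) = −(jπ/L)²·sin(jπx/L); on 0 ≤ x ≤ L, ∫sin²(jπx/L) dx = L/2 and ∫sin(jπx/L)·sin(lπx/L) dx = 0 for j ≠ l, so only diagonal terms survive in ∫|φ|² and ∫φ·φ″; ∫φ·φ′ dx = [φ²/2] between the walls = 0.
State is unnormalized: ∫|φ|² dx = 9.5579, and ∫φ*·(−ħ² φ'') dx = 84.337, so ⟨p²⟩ = 84.337 / 9.5579.
⟨p²⟩ = 8.8239.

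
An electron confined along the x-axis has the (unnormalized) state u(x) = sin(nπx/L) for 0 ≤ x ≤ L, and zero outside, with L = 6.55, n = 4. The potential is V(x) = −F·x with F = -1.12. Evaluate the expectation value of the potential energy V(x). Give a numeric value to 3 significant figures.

3.67

⟨V⟩ = ∫ V(x)·|u|² dx / ∫|u|² dx.
With sin²θ = (1 − cos2θ)/2 on 0 ≤ x ≤ L: ∫sin²(nπx/L) dx = L/2, ∫x·sin²(nπx/L) dx = L²/4, ∫x²·sin²(nπx/L) dx = L³·(1/6 − 1/(4n²π²)); higher powers xᵏ the same way, integrating xᵏ·cos(2nπx/L) by parts.
State is unnormalized: ∫|u|² dx = 3.2750, and ∫u*·V(x)·u dx = 12.013, so ⟨V⟩ = 12.013 / 3.2750.
⟨V⟩ = 3.6680.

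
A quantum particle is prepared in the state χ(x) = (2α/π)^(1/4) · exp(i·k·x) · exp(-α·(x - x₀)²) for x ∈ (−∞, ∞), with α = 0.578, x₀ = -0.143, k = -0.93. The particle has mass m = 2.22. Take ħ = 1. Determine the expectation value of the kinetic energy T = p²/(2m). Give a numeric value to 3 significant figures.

T = −(ħ²/2m) d²/dx², so ⟨T⟩ = −(ħ²/2m) ∫ χ*·χ'' dx; with m = 2.22.
Gaussian moments (u = x − x₀): ∫u^(2j)·e^(−2αu²) du = (2j−1)!!/(4α)^j · √(π/(2α)), odd powers integrate to 0; here √(π/(2α)) = 1.6485. Derivatives: χ′ = (ik − 2αu)·χ, χ″ = ((ik − 2αu)² − 2α)·χ; the odd-in-u pieces drop out.
⟨T⟩ = 0.32498.

0.325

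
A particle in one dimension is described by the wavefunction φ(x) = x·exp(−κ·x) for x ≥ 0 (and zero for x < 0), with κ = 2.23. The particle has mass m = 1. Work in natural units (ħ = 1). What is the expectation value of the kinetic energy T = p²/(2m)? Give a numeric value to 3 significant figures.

2.49

T = −(ħ²/2m) d²/dx², so ⟨T⟩ = −(ħ²/2m) ∫ φ*·φ'' dx / ∫|φ|² dx; with m = 1.
Differentiate x·exp(−κ·x) with the product rule; every integrand then reduces to terms xʲ·e^(−2κx) on [0, ∞), with ∫₀^∞ xʲ·e^(−2κx) dx = j!/(2κ)^(j+1).
State is unnormalized: ∫|φ|² dx = 0.022544, and ∫φ*·(−ħ²/2m · φ'') dx = 0.056054, so ⟨T⟩ = 0.056054 / 0.022544.
⟨T⟩ = 2.4865.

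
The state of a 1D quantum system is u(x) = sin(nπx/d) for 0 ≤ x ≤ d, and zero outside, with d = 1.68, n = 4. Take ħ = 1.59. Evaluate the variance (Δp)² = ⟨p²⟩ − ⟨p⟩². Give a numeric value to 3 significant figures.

141.

Compute ⟨p⟩ and ⟨p²⟩ separately; (Δp)² = ⟨p²⟩ − ⟨p⟩².
d/dx sin(nπx/d) = (nπ/d)·cos(nπx/d) and d²/dx² sin(nπx/d) = −(nπ/d)²·sin(nπx/d); on 0 ≤ x ≤ d, ∫sin²(nπx/d) dx = d/2 and ∫sin(nπx/d)·cos(nπx/d) dx = 0.
Normalization: ∫|u|² dx = 0.84000.
⟨p⟩ = 0.0000 and ⟨p²⟩ = 141.45.
(Δp)² = 141.45 − (0.0000)² = 141.45.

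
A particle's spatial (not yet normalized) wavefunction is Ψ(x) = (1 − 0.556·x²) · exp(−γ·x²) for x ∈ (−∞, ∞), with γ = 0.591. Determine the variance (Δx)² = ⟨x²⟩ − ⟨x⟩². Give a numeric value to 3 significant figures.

Compute ⟨x⟩ and ⟨x²⟩ separately, then (Δx)² = ⟨x²⟩ − ⟨x⟩².
Expand each integrand as polynomial × e^(−2γx²) and use ∫x^(2j)·e^(−2γx²) dx = (2j−1)!!/(4γ)^j · √(π/(2γ)), odd powers → 0; here √(π/(2γ)) = 1.6303.
Normalization: ∫|Ψ|² dx = 1.1340.
⟨x⟩ = 0.0000 and ⟨x²⟩ = 0.25456.
(Δx)² = 0.25456 − (0.0000)² = 0.25456.

0.255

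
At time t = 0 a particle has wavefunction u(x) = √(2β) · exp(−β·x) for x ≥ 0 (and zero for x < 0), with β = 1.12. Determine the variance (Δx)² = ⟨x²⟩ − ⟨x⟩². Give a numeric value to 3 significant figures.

0.199

Compute ⟨x⟩ and ⟨x²⟩ separately, then (Δx)² = ⟨x²⟩ − ⟨x⟩².
Every integrand reduces to terms xʲ·e^(−2βx) on [0, ∞); use ∫₀^∞ xʲ·e^(−2βx) dx = j!/(2β)^(j+1).
⟨x⟩ = 0.44643 and ⟨x²⟩ = 0.39860.
(Δx)² = 0.39860 − (0.44643)² = 0.19930.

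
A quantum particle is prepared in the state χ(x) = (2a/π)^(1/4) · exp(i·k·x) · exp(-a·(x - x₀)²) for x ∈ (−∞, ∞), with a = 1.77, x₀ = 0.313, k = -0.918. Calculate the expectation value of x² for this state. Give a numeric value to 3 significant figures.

⟨x²⟩ = ∫ x²·|χ|² dx (integrals over the domain).
Gaussian moments (u = x − x₀): ∫u^(2j)·e^(−2au²) du = (2j−1)!!/(4a)^j · √(π/(2a)), odd powers integrate to 0; here √(π/(2a)) = 0.94205.
⟨x²⟩ = 0.23921.

0.239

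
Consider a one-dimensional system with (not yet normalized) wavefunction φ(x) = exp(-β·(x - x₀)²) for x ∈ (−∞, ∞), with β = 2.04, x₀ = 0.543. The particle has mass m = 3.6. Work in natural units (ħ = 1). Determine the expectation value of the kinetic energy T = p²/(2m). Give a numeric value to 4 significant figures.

0.2833

T = −(ħ²/2m) d²/dx², so ⟨T⟩ = −(ħ²/2m) ∫ φ*·φ'' dx / ∫|φ|² dx; with m = 3.6.
Gaussian moments (u = x − x₀): ∫u^(2j)·e^(−2βu²) du = (2j−1)!!/(4β)^j · √(π/(2β)), odd powers integrate to 0; here √(π/(2β)) = 0.87750. Derivatives: d/dx e^(−βu²) = −2βu·e^(−βu²), d²/dx² e^(−βu²) = (4β²u² − 2β)·e^(−βu²).
State is unnormalized: ∫|φ|² dx = 0.87750, and ∫φ*·(−ħ²/2m · φ'') dx = 0.24862, so ⟨T⟩ = 0.24862 / 0.87750.
⟨T⟩ = 0.28333.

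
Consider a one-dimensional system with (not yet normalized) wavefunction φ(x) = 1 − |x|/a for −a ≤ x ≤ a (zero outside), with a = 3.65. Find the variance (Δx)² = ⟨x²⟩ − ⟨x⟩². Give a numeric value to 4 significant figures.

1.332

Compute ⟨x⟩ and ⟨x²⟩ separately, then (Δx)² = ⟨x²⟩ − ⟨x⟩².
φ is even, so ∫ over [−a, a] = 2∫₀ᵃ with φ = 1 − x/a there: ∫₀ᵃ (1 − x/a)² dx = a/3, ∫₀ᵃ x²(1 − x/a)² dx = a³/30, ∫₀ᵃ x⁴(1 − x/a)² dx = a⁵/105.
Normalization: ∫|φ|² dx = 2.4333.
⟨x⟩ = 0.0000 and ⟨x²⟩ = 1.3323.
(Δx)² = 1.3323 − (0.0000)² = 1.3323.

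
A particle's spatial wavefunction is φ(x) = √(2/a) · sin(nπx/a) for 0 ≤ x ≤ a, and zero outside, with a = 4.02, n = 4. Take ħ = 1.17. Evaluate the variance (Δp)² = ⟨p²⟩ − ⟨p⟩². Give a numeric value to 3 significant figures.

13.4

Compute ⟨p⟩ and ⟨p²⟩ separately; (Δp)² = ⟨p²⟩ − ⟨p⟩².
d/dx sin(nπx/a) = (nπ/a)·cos(nπx/a) and d²/dx² sin(nπx/a) = −(nπ/a)²·sin(nπx/a); on 0 ≤ x ≤ a, ∫sin²(nπx/a) dx = a/2 and ∫sin(nπx/a)·cos(nπx/a) dx = 0.
⟨p⟩ = 0.0000 and ⟨p²⟩ = 13.376.
(Δp)² = 13.376 − (0.0000)² = 13.376.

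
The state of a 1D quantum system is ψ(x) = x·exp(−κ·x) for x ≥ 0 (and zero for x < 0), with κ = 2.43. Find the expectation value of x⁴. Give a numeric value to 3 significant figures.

0.645

⟨x⁴⟩ = ∫ x⁴·|ψ|² dx / ∫|ψ|² dx (integrals over the domain).
Every integrand reduces to terms xʲ·e^(−2κx) on [0, ∞); use ∫₀^∞ xʲ·e^(−2κx) dx = j!/(2κ)^(j+1).
State is unnormalized: ∫|ψ|² dx = 0.017423, and ∫ψ*·x⁴·ψ dx = 0.011243, so ⟨x⁴⟩ = 0.011243 / 0.017423.
⟨x⁴⟩ = 0.64529.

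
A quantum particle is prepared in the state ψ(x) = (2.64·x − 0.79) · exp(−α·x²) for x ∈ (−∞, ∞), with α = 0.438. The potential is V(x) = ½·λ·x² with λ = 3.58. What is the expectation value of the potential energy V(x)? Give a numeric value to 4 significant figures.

2.788

⟨V⟩ = ∫ V(x)·|ψ|² dx / ∫|ψ|² dx.
Expand each integrand as polynomial × e^(−2αx²) and use ∫x^(2j)·e^(−2αx²) dx = (2j−1)!!/(4α)^j · √(π/(2α)), odd powers → 0; here √(π/(2α)) = 1.8938.
State is unnormalized: ∫|ψ|² dx = 8.7154, and ∫ψ*·V(x)·ψ dx = 24.298, so ⟨V⟩ = 24.298 / 8.7154.
⟨V⟩ = 2.7880.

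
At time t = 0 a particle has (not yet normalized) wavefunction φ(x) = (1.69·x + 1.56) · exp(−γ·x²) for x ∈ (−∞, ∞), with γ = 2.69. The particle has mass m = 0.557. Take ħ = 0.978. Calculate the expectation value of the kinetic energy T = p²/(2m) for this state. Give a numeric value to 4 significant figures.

2.764

T = −(ħ²/2m) d²/dx², so ⟨T⟩ = −(ħ²/2m) ∫ φ*·φ'' dx / ∫|φ|² dx; with m = 0.557.
Expand each integrand as polynomial × e^(−2γx²) and use ∫x^(2j)·e^(−2γx²) dx = (2j−1)!!/(4γ)^j · √(π/(2γ)), odd powers → 0; here √(π/(2γ)) = 0.76416. Differentiate with the product rule, d/dx e^(−γx²) = −2γx·e^(−γx²).
State is unnormalized: ∫|φ|² dx = 2.0625, and ∫φ*·(−ħ²/2m · φ'') dx = 5.7006, so ⟨T⟩ = 5.7006 / 2.0625.
⟨T⟩ = 2.7639.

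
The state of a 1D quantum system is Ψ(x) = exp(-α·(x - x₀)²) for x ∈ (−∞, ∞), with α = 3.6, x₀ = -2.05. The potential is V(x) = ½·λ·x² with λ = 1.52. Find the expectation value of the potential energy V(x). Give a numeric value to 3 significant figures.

3.25

⟨V⟩ = ∫ V(x)·|Ψ|² dx / ∫|Ψ|² dx.
Gaussian moments (u = x − x₀): ∫u^(2j)·e^(−2αu²) du = (2j−1)!!/(4α)^j · √(π/(2α)), odd powers integrate to 0; here √(π/(2α)) = 0.66055.
State is unnormalized: ∫|Ψ|² dx = 0.66055, and ∫Ψ*·V(x)·Ψ dx = 2.1446, so ⟨V⟩ = 2.1446 / 0.66055.
⟨V⟩ = 3.2467.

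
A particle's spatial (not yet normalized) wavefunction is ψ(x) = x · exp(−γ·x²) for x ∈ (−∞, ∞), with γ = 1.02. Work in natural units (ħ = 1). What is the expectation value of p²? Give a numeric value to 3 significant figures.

p² ψ = −ħ² d²ψ/dx²; ⟨p²⟩ = −ħ² ∫ ψ*·ψ'' dx / ∫|ψ|² dx.
Expand each integrand as polynomial × e^(−2γx²) and use ∫x^(2j)·e^(−2γx²) dx = (2j−1)!!/(4γ)^j · √(π/(2γ)), odd powers → 0; here √(π/(2γ)) = 1.2410. Differentiate with the product rule, d/dx e^(−γx²) = −2γx·e^(−γx²).
State is unnormalized: ∫|ψ|² dx = 0.30416, and ∫ψ*·(−ħ² ψ'') dx = 0.93072, so ⟨p²⟩ = 0.93072 / 0.30416.
⟨p²⟩ = 3.0600.

3.06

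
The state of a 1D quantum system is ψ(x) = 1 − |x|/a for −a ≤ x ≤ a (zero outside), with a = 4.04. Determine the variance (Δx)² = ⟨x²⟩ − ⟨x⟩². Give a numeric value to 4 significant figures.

1.632

Compute ⟨x⟩ and ⟨x²⟩ separately, then (Δx)² = ⟨x²⟩ − ⟨x⟩².
ψ is even, so ∫ over [−a, a] = 2∫₀ᵃ with ψ = 1 − x/a there: ∫₀ᵃ (1 − x/a)² dx = a/3, ∫₀ᵃ x²(1 − x/a)² dx = a³/30, ∫₀ᵃ x⁴(1 − x/a)² dx = a⁵/105.
Normalization: ∫|ψ|² dx = 2.6933.
⟨x⟩ = 0.0000 and ⟨x²⟩ = 1.6322.
(Δx)² = 1.6322 − (0.0000)² = 1.6322.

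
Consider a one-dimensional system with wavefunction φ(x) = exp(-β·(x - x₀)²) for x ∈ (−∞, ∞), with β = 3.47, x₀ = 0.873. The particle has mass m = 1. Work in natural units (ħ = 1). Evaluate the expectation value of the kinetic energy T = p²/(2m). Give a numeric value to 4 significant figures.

T = −(ħ²/2m) d²/dx², so ⟨T⟩ = −(ħ²/2m) ∫ φ*·φ'' dx / ∫|φ|² dx; with m = 1.
Gaussian moments (u = x − x₀): ∫u^(2j)·e^(−2βu²) du = (2j−1)!!/(4β)^j · √(π/(2β)), odd powers integrate to 0; here √(π/(2β)) = 0.67281. Derivatives: d/dx e^(−βu²) = −2βu·e^(−βu²), d²/dx² e^(−βu²) = (4β²u² − 2β)·e^(−βu²).
State is unnormalized: ∫|φ|² dx = 0.67281, and ∫φ*·(−ħ²/2m · φ'') dx = 1.1673, so ⟨T⟩ = 1.1673 / 0.67281.
⟨T⟩ = 1.7350.

1.735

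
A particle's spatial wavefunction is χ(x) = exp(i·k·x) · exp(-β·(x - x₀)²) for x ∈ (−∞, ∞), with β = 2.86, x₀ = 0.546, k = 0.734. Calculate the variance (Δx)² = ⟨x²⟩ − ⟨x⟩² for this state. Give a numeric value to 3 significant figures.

Compute ⟨x⟩ and ⟨x²⟩ separately, then (Δx)² = ⟨x²⟩ − ⟨x⟩².
Gaussian moments (u = x − x₀): ∫u^(2j)·e^(−2βu²) du = (2j−1)!!/(4β)^j · √(π/(2β)), odd powers integrate to 0; here √(π/(2β)) = 0.74110.
Normalization: ∫|χ|² dx = 0.74110.
⟨x⟩ = 0.54600 and ⟨x²⟩ = 0.38553.
(Δx)² = 0.38553 − (0.54600)² = 0.087413.

0.0874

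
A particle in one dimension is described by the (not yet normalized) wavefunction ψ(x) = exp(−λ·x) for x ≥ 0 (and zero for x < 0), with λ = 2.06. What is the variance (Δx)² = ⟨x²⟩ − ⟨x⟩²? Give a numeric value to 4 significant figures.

0.05891

Compute ⟨x⟩ and ⟨x²⟩ separately, then (Δx)² = ⟨x²⟩ − ⟨x⟩².
Every integrand reduces to terms xʲ·e^(−2λx) on [0, ∞); use ∫₀^∞ xʲ·e^(−2λx) dx = j!/(2λ)^(j+1).
Normalization: ∫|ψ|² dx = 0.24272.
⟨x⟩ = 0.24272 and ⟨x²⟩ = 0.11782.
(Δx)² = 0.11782 − (0.24272)² = 0.058912.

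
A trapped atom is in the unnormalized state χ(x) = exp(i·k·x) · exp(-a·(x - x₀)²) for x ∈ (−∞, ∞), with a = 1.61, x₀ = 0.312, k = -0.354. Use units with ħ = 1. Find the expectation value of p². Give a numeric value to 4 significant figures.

1.735

p² χ = −ħ² d²χ/dx²; ⟨p²⟩ = −ħ² ∫ χ*·χ'' dx / ∫|χ|² dx.
Gaussian moments (u = x − x₀): ∫u^(2j)·e^(−2au²) du = (2j−1)!!/(4a)^j · √(π/(2a)), odd powers integrate to 0; here √(π/(2a)) = 0.98775. Derivatives: χ′ = (ik − 2au)·χ, χ″ = ((ik − 2au)² − 2a)·χ; the odd-in-u pieces drop out.
State is unnormalized: ∫|χ|² dx = 0.98775, and ∫χ*·(−ħ² χ'') dx = 1.7141, so ⟨p²⟩ = 1.7141 / 0.98775.
⟨p²⟩ = 1.7353.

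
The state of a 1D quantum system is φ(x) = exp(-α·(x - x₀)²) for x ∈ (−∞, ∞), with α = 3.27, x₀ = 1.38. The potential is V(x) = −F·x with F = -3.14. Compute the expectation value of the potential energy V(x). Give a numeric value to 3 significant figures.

⟨V⟩ = ∫ V(x)·|φ|² dx / ∫|φ|² dx.
Gaussian moments (u = x − x₀): ∫u^(2j)·e^(−2αu²) du = (2j−1)!!/(4α)^j · √(π/(2α)), odd powers integrate to 0; here √(π/(2α)) = 0.69308.
State is unnormalized: ∫|φ|² dx = 0.69308, and ∫φ*·V(x)·φ dx = 3.0033, so ⟨V⟩ = 3.0033 / 0.69308.
⟨V⟩ = 4.3332.

4.33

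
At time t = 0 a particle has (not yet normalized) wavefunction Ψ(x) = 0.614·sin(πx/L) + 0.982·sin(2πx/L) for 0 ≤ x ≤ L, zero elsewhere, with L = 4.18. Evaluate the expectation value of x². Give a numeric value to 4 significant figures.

2.587

⟨x²⟩ = ∫ x²·|Ψ|² dx / ∫|Ψ|² dx (integrals over the domain).
On 0 ≤ x ≤ L (j ≠ l): ∫sin²(jπx/L) dx = L/2, ∫sin(jπx/L)·sin(lπx/L) dx = 0; diagonal moments ∫x·sin²(jπx/L) dx = L²/4, ∫x²·sin²(jπx/L) dx = L³·(1/6 − 1/(4j²π²)); cross terms ∫x·sin(jπx/L)·sin(lπx/L) dx = 0 for j + l even and −4jlL²/(π²(j² − l²)²) for j + l odd, ∫x²·sin(jπx/L)·sin(lπx/L) dx = (−1)^(j+l)·4jlL³/(π²(j² − l²)²); higher powers the same way via product-to-sum and parts.
State is unnormalized: ∫|Ψ|² dx = 2.8034, and ∫Ψ*·x²·Ψ dx = 7.2516, so ⟨x²⟩ = 7.2516 / 2.8034.
⟨x²⟩ = 2.5868.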